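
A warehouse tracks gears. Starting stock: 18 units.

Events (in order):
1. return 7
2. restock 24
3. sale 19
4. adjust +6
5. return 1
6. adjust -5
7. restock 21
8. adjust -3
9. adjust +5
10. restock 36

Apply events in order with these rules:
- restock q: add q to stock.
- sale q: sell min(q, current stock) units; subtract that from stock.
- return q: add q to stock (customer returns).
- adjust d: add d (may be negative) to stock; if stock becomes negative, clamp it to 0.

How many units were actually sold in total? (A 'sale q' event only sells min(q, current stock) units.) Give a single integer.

Answer: 19

Derivation:
Processing events:
Start: stock = 18
  Event 1 (return 7): 18 + 7 = 25
  Event 2 (restock 24): 25 + 24 = 49
  Event 3 (sale 19): sell min(19,49)=19. stock: 49 - 19 = 30. total_sold = 19
  Event 4 (adjust +6): 30 + 6 = 36
  Event 5 (return 1): 36 + 1 = 37
  Event 6 (adjust -5): 37 + -5 = 32
  Event 7 (restock 21): 32 + 21 = 53
  Event 8 (adjust -3): 53 + -3 = 50
  Event 9 (adjust +5): 50 + 5 = 55
  Event 10 (restock 36): 55 + 36 = 91
Final: stock = 91, total_sold = 19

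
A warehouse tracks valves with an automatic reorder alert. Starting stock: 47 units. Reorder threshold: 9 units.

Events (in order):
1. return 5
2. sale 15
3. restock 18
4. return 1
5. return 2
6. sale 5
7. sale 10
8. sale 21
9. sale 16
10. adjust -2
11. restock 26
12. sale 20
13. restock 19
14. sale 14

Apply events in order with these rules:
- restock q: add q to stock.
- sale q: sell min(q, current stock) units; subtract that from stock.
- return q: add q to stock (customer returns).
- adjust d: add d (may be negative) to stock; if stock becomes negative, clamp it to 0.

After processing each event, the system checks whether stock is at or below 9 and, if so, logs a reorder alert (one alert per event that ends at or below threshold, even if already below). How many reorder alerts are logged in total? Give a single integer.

Processing events:
Start: stock = 47
  Event 1 (return 5): 47 + 5 = 52
  Event 2 (sale 15): sell min(15,52)=15. stock: 52 - 15 = 37. total_sold = 15
  Event 3 (restock 18): 37 + 18 = 55
  Event 4 (return 1): 55 + 1 = 56
  Event 5 (return 2): 56 + 2 = 58
  Event 6 (sale 5): sell min(5,58)=5. stock: 58 - 5 = 53. total_sold = 20
  Event 7 (sale 10): sell min(10,53)=10. stock: 53 - 10 = 43. total_sold = 30
  Event 8 (sale 21): sell min(21,43)=21. stock: 43 - 21 = 22. total_sold = 51
  Event 9 (sale 16): sell min(16,22)=16. stock: 22 - 16 = 6. total_sold = 67
  Event 10 (adjust -2): 6 + -2 = 4
  Event 11 (restock 26): 4 + 26 = 30
  Event 12 (sale 20): sell min(20,30)=20. stock: 30 - 20 = 10. total_sold = 87
  Event 13 (restock 19): 10 + 19 = 29
  Event 14 (sale 14): sell min(14,29)=14. stock: 29 - 14 = 15. total_sold = 101
Final: stock = 15, total_sold = 101

Checking against threshold 9:
  After event 1: stock=52 > 9
  After event 2: stock=37 > 9
  After event 3: stock=55 > 9
  After event 4: stock=56 > 9
  After event 5: stock=58 > 9
  After event 6: stock=53 > 9
  After event 7: stock=43 > 9
  After event 8: stock=22 > 9
  After event 9: stock=6 <= 9 -> ALERT
  After event 10: stock=4 <= 9 -> ALERT
  After event 11: stock=30 > 9
  After event 12: stock=10 > 9
  After event 13: stock=29 > 9
  After event 14: stock=15 > 9
Alert events: [9, 10]. Count = 2

Answer: 2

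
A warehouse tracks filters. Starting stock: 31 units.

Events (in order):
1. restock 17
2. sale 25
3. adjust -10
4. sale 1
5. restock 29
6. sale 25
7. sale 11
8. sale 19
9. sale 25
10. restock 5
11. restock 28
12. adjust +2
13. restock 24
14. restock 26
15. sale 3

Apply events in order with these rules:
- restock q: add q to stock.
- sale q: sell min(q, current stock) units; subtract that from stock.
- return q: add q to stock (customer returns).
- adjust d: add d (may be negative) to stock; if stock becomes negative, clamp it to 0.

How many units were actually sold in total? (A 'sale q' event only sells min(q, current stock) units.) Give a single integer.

Answer: 70

Derivation:
Processing events:
Start: stock = 31
  Event 1 (restock 17): 31 + 17 = 48
  Event 2 (sale 25): sell min(25,48)=25. stock: 48 - 25 = 23. total_sold = 25
  Event 3 (adjust -10): 23 + -10 = 13
  Event 4 (sale 1): sell min(1,13)=1. stock: 13 - 1 = 12. total_sold = 26
  Event 5 (restock 29): 12 + 29 = 41
  Event 6 (sale 25): sell min(25,41)=25. stock: 41 - 25 = 16. total_sold = 51
  Event 7 (sale 11): sell min(11,16)=11. stock: 16 - 11 = 5. total_sold = 62
  Event 8 (sale 19): sell min(19,5)=5. stock: 5 - 5 = 0. total_sold = 67
  Event 9 (sale 25): sell min(25,0)=0. stock: 0 - 0 = 0. total_sold = 67
  Event 10 (restock 5): 0 + 5 = 5
  Event 11 (restock 28): 5 + 28 = 33
  Event 12 (adjust +2): 33 + 2 = 35
  Event 13 (restock 24): 35 + 24 = 59
  Event 14 (restock 26): 59 + 26 = 85
  Event 15 (sale 3): sell min(3,85)=3. stock: 85 - 3 = 82. total_sold = 70
Final: stock = 82, total_sold = 70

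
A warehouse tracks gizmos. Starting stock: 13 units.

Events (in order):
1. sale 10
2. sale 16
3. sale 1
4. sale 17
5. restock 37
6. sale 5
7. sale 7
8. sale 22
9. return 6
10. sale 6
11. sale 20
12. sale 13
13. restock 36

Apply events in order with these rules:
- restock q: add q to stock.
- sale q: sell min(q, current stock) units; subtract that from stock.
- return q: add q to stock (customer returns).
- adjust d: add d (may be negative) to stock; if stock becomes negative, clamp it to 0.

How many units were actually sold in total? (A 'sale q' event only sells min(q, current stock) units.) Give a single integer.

Processing events:
Start: stock = 13
  Event 1 (sale 10): sell min(10,13)=10. stock: 13 - 10 = 3. total_sold = 10
  Event 2 (sale 16): sell min(16,3)=3. stock: 3 - 3 = 0. total_sold = 13
  Event 3 (sale 1): sell min(1,0)=0. stock: 0 - 0 = 0. total_sold = 13
  Event 4 (sale 17): sell min(17,0)=0. stock: 0 - 0 = 0. total_sold = 13
  Event 5 (restock 37): 0 + 37 = 37
  Event 6 (sale 5): sell min(5,37)=5. stock: 37 - 5 = 32. total_sold = 18
  Event 7 (sale 7): sell min(7,32)=7. stock: 32 - 7 = 25. total_sold = 25
  Event 8 (sale 22): sell min(22,25)=22. stock: 25 - 22 = 3. total_sold = 47
  Event 9 (return 6): 3 + 6 = 9
  Event 10 (sale 6): sell min(6,9)=6. stock: 9 - 6 = 3. total_sold = 53
  Event 11 (sale 20): sell min(20,3)=3. stock: 3 - 3 = 0. total_sold = 56
  Event 12 (sale 13): sell min(13,0)=0. stock: 0 - 0 = 0. total_sold = 56
  Event 13 (restock 36): 0 + 36 = 36
Final: stock = 36, total_sold = 56

Answer: 56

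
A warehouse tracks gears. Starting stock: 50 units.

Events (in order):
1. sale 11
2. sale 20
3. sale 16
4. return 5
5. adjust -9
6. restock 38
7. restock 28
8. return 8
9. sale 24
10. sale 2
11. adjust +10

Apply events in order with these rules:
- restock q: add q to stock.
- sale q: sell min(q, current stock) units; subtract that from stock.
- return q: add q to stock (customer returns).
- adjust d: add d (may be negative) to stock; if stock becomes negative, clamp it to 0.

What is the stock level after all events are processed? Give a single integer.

Processing events:
Start: stock = 50
  Event 1 (sale 11): sell min(11,50)=11. stock: 50 - 11 = 39. total_sold = 11
  Event 2 (sale 20): sell min(20,39)=20. stock: 39 - 20 = 19. total_sold = 31
  Event 3 (sale 16): sell min(16,19)=16. stock: 19 - 16 = 3. total_sold = 47
  Event 4 (return 5): 3 + 5 = 8
  Event 5 (adjust -9): 8 + -9 = 0 (clamped to 0)
  Event 6 (restock 38): 0 + 38 = 38
  Event 7 (restock 28): 38 + 28 = 66
  Event 8 (return 8): 66 + 8 = 74
  Event 9 (sale 24): sell min(24,74)=24. stock: 74 - 24 = 50. total_sold = 71
  Event 10 (sale 2): sell min(2,50)=2. stock: 50 - 2 = 48. total_sold = 73
  Event 11 (adjust +10): 48 + 10 = 58
Final: stock = 58, total_sold = 73

Answer: 58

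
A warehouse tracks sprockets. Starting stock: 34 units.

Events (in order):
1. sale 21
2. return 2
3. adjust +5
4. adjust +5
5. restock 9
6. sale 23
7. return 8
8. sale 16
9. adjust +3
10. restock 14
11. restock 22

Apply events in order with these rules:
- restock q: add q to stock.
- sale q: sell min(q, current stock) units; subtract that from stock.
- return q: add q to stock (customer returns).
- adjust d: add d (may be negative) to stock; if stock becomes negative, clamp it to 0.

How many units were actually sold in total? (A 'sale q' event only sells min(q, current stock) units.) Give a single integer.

Answer: 60

Derivation:
Processing events:
Start: stock = 34
  Event 1 (sale 21): sell min(21,34)=21. stock: 34 - 21 = 13. total_sold = 21
  Event 2 (return 2): 13 + 2 = 15
  Event 3 (adjust +5): 15 + 5 = 20
  Event 4 (adjust +5): 20 + 5 = 25
  Event 5 (restock 9): 25 + 9 = 34
  Event 6 (sale 23): sell min(23,34)=23. stock: 34 - 23 = 11. total_sold = 44
  Event 7 (return 8): 11 + 8 = 19
  Event 8 (sale 16): sell min(16,19)=16. stock: 19 - 16 = 3. total_sold = 60
  Event 9 (adjust +3): 3 + 3 = 6
  Event 10 (restock 14): 6 + 14 = 20
  Event 11 (restock 22): 20 + 22 = 42
Final: stock = 42, total_sold = 60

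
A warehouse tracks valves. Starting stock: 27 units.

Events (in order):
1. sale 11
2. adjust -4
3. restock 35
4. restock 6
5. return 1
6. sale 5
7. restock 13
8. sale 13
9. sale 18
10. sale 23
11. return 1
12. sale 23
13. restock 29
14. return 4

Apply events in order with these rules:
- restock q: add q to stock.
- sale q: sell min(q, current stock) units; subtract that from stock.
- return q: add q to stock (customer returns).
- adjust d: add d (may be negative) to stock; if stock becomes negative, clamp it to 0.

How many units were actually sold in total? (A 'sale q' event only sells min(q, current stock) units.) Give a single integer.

Answer: 79

Derivation:
Processing events:
Start: stock = 27
  Event 1 (sale 11): sell min(11,27)=11. stock: 27 - 11 = 16. total_sold = 11
  Event 2 (adjust -4): 16 + -4 = 12
  Event 3 (restock 35): 12 + 35 = 47
  Event 4 (restock 6): 47 + 6 = 53
  Event 5 (return 1): 53 + 1 = 54
  Event 6 (sale 5): sell min(5,54)=5. stock: 54 - 5 = 49. total_sold = 16
  Event 7 (restock 13): 49 + 13 = 62
  Event 8 (sale 13): sell min(13,62)=13. stock: 62 - 13 = 49. total_sold = 29
  Event 9 (sale 18): sell min(18,49)=18. stock: 49 - 18 = 31. total_sold = 47
  Event 10 (sale 23): sell min(23,31)=23. stock: 31 - 23 = 8. total_sold = 70
  Event 11 (return 1): 8 + 1 = 9
  Event 12 (sale 23): sell min(23,9)=9. stock: 9 - 9 = 0. total_sold = 79
  Event 13 (restock 29): 0 + 29 = 29
  Event 14 (return 4): 29 + 4 = 33
Final: stock = 33, total_sold = 79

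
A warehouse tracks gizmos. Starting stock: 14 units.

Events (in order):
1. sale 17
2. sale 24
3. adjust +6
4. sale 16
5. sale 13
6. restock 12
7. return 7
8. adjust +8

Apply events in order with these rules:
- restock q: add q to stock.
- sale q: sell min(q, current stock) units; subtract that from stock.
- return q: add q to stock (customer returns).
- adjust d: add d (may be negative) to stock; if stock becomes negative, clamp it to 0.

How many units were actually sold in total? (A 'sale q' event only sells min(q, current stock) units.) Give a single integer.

Processing events:
Start: stock = 14
  Event 1 (sale 17): sell min(17,14)=14. stock: 14 - 14 = 0. total_sold = 14
  Event 2 (sale 24): sell min(24,0)=0. stock: 0 - 0 = 0. total_sold = 14
  Event 3 (adjust +6): 0 + 6 = 6
  Event 4 (sale 16): sell min(16,6)=6. stock: 6 - 6 = 0. total_sold = 20
  Event 5 (sale 13): sell min(13,0)=0. stock: 0 - 0 = 0. total_sold = 20
  Event 6 (restock 12): 0 + 12 = 12
  Event 7 (return 7): 12 + 7 = 19
  Event 8 (adjust +8): 19 + 8 = 27
Final: stock = 27, total_sold = 20

Answer: 20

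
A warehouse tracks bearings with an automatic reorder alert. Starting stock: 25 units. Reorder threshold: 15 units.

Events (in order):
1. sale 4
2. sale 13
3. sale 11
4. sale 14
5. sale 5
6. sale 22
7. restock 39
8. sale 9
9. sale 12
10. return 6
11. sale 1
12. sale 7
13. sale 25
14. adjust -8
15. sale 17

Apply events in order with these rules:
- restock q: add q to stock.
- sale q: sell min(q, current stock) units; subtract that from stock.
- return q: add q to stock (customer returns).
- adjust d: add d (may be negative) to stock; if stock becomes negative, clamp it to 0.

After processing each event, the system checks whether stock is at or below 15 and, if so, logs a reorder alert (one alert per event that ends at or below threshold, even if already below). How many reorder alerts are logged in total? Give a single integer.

Processing events:
Start: stock = 25
  Event 1 (sale 4): sell min(4,25)=4. stock: 25 - 4 = 21. total_sold = 4
  Event 2 (sale 13): sell min(13,21)=13. stock: 21 - 13 = 8. total_sold = 17
  Event 3 (sale 11): sell min(11,8)=8. stock: 8 - 8 = 0. total_sold = 25
  Event 4 (sale 14): sell min(14,0)=0. stock: 0 - 0 = 0. total_sold = 25
  Event 5 (sale 5): sell min(5,0)=0. stock: 0 - 0 = 0. total_sold = 25
  Event 6 (sale 22): sell min(22,0)=0. stock: 0 - 0 = 0. total_sold = 25
  Event 7 (restock 39): 0 + 39 = 39
  Event 8 (sale 9): sell min(9,39)=9. stock: 39 - 9 = 30. total_sold = 34
  Event 9 (sale 12): sell min(12,30)=12. stock: 30 - 12 = 18. total_sold = 46
  Event 10 (return 6): 18 + 6 = 24
  Event 11 (sale 1): sell min(1,24)=1. stock: 24 - 1 = 23. total_sold = 47
  Event 12 (sale 7): sell min(7,23)=7. stock: 23 - 7 = 16. total_sold = 54
  Event 13 (sale 25): sell min(25,16)=16. stock: 16 - 16 = 0. total_sold = 70
  Event 14 (adjust -8): 0 + -8 = 0 (clamped to 0)
  Event 15 (sale 17): sell min(17,0)=0. stock: 0 - 0 = 0. total_sold = 70
Final: stock = 0, total_sold = 70

Checking against threshold 15:
  After event 1: stock=21 > 15
  After event 2: stock=8 <= 15 -> ALERT
  After event 3: stock=0 <= 15 -> ALERT
  After event 4: stock=0 <= 15 -> ALERT
  After event 5: stock=0 <= 15 -> ALERT
  After event 6: stock=0 <= 15 -> ALERT
  After event 7: stock=39 > 15
  After event 8: stock=30 > 15
  After event 9: stock=18 > 15
  After event 10: stock=24 > 15
  After event 11: stock=23 > 15
  After event 12: stock=16 > 15
  After event 13: stock=0 <= 15 -> ALERT
  After event 14: stock=0 <= 15 -> ALERT
  After event 15: stock=0 <= 15 -> ALERT
Alert events: [2, 3, 4, 5, 6, 13, 14, 15]. Count = 8

Answer: 8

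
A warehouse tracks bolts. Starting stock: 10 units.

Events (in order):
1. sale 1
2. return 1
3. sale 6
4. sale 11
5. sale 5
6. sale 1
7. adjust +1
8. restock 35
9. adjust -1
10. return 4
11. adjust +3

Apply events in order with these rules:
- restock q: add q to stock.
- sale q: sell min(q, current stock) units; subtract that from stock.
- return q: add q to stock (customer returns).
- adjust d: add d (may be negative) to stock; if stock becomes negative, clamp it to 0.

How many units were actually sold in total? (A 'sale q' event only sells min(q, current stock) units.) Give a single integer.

Answer: 11

Derivation:
Processing events:
Start: stock = 10
  Event 1 (sale 1): sell min(1,10)=1. stock: 10 - 1 = 9. total_sold = 1
  Event 2 (return 1): 9 + 1 = 10
  Event 3 (sale 6): sell min(6,10)=6. stock: 10 - 6 = 4. total_sold = 7
  Event 4 (sale 11): sell min(11,4)=4. stock: 4 - 4 = 0. total_sold = 11
  Event 5 (sale 5): sell min(5,0)=0. stock: 0 - 0 = 0. total_sold = 11
  Event 6 (sale 1): sell min(1,0)=0. stock: 0 - 0 = 0. total_sold = 11
  Event 7 (adjust +1): 0 + 1 = 1
  Event 8 (restock 35): 1 + 35 = 36
  Event 9 (adjust -1): 36 + -1 = 35
  Event 10 (return 4): 35 + 4 = 39
  Event 11 (adjust +3): 39 + 3 = 42
Final: stock = 42, total_sold = 11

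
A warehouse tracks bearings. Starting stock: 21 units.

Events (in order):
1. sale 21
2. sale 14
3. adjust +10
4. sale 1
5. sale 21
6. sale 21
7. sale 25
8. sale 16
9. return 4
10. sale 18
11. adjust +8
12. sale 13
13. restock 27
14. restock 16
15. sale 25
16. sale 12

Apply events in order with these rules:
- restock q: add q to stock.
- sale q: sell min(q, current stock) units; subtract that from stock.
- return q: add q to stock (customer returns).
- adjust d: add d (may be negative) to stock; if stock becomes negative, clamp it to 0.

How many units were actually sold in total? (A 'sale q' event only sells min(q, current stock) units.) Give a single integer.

Answer: 80

Derivation:
Processing events:
Start: stock = 21
  Event 1 (sale 21): sell min(21,21)=21. stock: 21 - 21 = 0. total_sold = 21
  Event 2 (sale 14): sell min(14,0)=0. stock: 0 - 0 = 0. total_sold = 21
  Event 3 (adjust +10): 0 + 10 = 10
  Event 4 (sale 1): sell min(1,10)=1. stock: 10 - 1 = 9. total_sold = 22
  Event 5 (sale 21): sell min(21,9)=9. stock: 9 - 9 = 0. total_sold = 31
  Event 6 (sale 21): sell min(21,0)=0. stock: 0 - 0 = 0. total_sold = 31
  Event 7 (sale 25): sell min(25,0)=0. stock: 0 - 0 = 0. total_sold = 31
  Event 8 (sale 16): sell min(16,0)=0. stock: 0 - 0 = 0. total_sold = 31
  Event 9 (return 4): 0 + 4 = 4
  Event 10 (sale 18): sell min(18,4)=4. stock: 4 - 4 = 0. total_sold = 35
  Event 11 (adjust +8): 0 + 8 = 8
  Event 12 (sale 13): sell min(13,8)=8. stock: 8 - 8 = 0. total_sold = 43
  Event 13 (restock 27): 0 + 27 = 27
  Event 14 (restock 16): 27 + 16 = 43
  Event 15 (sale 25): sell min(25,43)=25. stock: 43 - 25 = 18. total_sold = 68
  Event 16 (sale 12): sell min(12,18)=12. stock: 18 - 12 = 6. total_sold = 80
Final: stock = 6, total_sold = 80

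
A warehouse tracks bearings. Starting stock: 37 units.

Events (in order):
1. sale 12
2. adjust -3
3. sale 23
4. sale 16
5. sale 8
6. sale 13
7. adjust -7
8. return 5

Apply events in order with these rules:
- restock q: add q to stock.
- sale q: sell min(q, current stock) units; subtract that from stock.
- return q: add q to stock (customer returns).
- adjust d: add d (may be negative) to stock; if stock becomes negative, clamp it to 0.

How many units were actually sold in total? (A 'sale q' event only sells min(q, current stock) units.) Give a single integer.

Answer: 34

Derivation:
Processing events:
Start: stock = 37
  Event 1 (sale 12): sell min(12,37)=12. stock: 37 - 12 = 25. total_sold = 12
  Event 2 (adjust -3): 25 + -3 = 22
  Event 3 (sale 23): sell min(23,22)=22. stock: 22 - 22 = 0. total_sold = 34
  Event 4 (sale 16): sell min(16,0)=0. stock: 0 - 0 = 0. total_sold = 34
  Event 5 (sale 8): sell min(8,0)=0. stock: 0 - 0 = 0. total_sold = 34
  Event 6 (sale 13): sell min(13,0)=0. stock: 0 - 0 = 0. total_sold = 34
  Event 7 (adjust -7): 0 + -7 = 0 (clamped to 0)
  Event 8 (return 5): 0 + 5 = 5
Final: stock = 5, total_sold = 34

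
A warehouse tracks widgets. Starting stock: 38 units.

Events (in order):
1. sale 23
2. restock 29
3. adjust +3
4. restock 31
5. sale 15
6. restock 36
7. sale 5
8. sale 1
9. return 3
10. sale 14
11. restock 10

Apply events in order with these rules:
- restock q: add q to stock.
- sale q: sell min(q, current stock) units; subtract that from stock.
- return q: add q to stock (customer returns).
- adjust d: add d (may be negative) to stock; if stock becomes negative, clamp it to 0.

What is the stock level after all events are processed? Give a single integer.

Answer: 92

Derivation:
Processing events:
Start: stock = 38
  Event 1 (sale 23): sell min(23,38)=23. stock: 38 - 23 = 15. total_sold = 23
  Event 2 (restock 29): 15 + 29 = 44
  Event 3 (adjust +3): 44 + 3 = 47
  Event 4 (restock 31): 47 + 31 = 78
  Event 5 (sale 15): sell min(15,78)=15. stock: 78 - 15 = 63. total_sold = 38
  Event 6 (restock 36): 63 + 36 = 99
  Event 7 (sale 5): sell min(5,99)=5. stock: 99 - 5 = 94. total_sold = 43
  Event 8 (sale 1): sell min(1,94)=1. stock: 94 - 1 = 93. total_sold = 44
  Event 9 (return 3): 93 + 3 = 96
  Event 10 (sale 14): sell min(14,96)=14. stock: 96 - 14 = 82. total_sold = 58
  Event 11 (restock 10): 82 + 10 = 92
Final: stock = 92, total_sold = 58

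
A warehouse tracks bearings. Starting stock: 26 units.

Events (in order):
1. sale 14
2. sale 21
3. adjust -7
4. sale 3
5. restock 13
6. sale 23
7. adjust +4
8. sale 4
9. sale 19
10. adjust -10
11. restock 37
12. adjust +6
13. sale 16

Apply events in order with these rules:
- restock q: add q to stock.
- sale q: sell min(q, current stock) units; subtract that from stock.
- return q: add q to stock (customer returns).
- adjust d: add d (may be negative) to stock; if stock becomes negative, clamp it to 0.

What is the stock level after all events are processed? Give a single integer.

Answer: 27

Derivation:
Processing events:
Start: stock = 26
  Event 1 (sale 14): sell min(14,26)=14. stock: 26 - 14 = 12. total_sold = 14
  Event 2 (sale 21): sell min(21,12)=12. stock: 12 - 12 = 0. total_sold = 26
  Event 3 (adjust -7): 0 + -7 = 0 (clamped to 0)
  Event 4 (sale 3): sell min(3,0)=0. stock: 0 - 0 = 0. total_sold = 26
  Event 5 (restock 13): 0 + 13 = 13
  Event 6 (sale 23): sell min(23,13)=13. stock: 13 - 13 = 0. total_sold = 39
  Event 7 (adjust +4): 0 + 4 = 4
  Event 8 (sale 4): sell min(4,4)=4. stock: 4 - 4 = 0. total_sold = 43
  Event 9 (sale 19): sell min(19,0)=0. stock: 0 - 0 = 0. total_sold = 43
  Event 10 (adjust -10): 0 + -10 = 0 (clamped to 0)
  Event 11 (restock 37): 0 + 37 = 37
  Event 12 (adjust +6): 37 + 6 = 43
  Event 13 (sale 16): sell min(16,43)=16. stock: 43 - 16 = 27. total_sold = 59
Final: stock = 27, total_sold = 59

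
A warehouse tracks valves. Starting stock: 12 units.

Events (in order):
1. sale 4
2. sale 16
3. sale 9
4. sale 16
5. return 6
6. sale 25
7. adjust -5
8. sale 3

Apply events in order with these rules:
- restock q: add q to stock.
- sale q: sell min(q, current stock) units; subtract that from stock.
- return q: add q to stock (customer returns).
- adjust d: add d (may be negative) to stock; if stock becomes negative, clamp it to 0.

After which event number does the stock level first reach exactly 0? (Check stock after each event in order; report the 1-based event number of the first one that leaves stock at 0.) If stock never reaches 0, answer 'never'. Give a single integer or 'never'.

Answer: 2

Derivation:
Processing events:
Start: stock = 12
  Event 1 (sale 4): sell min(4,12)=4. stock: 12 - 4 = 8. total_sold = 4
  Event 2 (sale 16): sell min(16,8)=8. stock: 8 - 8 = 0. total_sold = 12
  Event 3 (sale 9): sell min(9,0)=0. stock: 0 - 0 = 0. total_sold = 12
  Event 4 (sale 16): sell min(16,0)=0. stock: 0 - 0 = 0. total_sold = 12
  Event 5 (return 6): 0 + 6 = 6
  Event 6 (sale 25): sell min(25,6)=6. stock: 6 - 6 = 0. total_sold = 18
  Event 7 (adjust -5): 0 + -5 = 0 (clamped to 0)
  Event 8 (sale 3): sell min(3,0)=0. stock: 0 - 0 = 0. total_sold = 18
Final: stock = 0, total_sold = 18

First zero at event 2.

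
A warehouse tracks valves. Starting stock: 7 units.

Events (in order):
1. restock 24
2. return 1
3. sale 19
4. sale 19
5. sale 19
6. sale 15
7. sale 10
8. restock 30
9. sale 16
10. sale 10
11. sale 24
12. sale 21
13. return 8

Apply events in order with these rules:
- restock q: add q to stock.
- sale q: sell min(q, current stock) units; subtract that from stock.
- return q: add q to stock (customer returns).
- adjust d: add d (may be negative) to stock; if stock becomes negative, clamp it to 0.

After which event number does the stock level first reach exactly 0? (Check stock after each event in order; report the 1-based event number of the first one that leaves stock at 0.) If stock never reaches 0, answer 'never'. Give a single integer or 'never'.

Answer: 4

Derivation:
Processing events:
Start: stock = 7
  Event 1 (restock 24): 7 + 24 = 31
  Event 2 (return 1): 31 + 1 = 32
  Event 3 (sale 19): sell min(19,32)=19. stock: 32 - 19 = 13. total_sold = 19
  Event 4 (sale 19): sell min(19,13)=13. stock: 13 - 13 = 0. total_sold = 32
  Event 5 (sale 19): sell min(19,0)=0. stock: 0 - 0 = 0. total_sold = 32
  Event 6 (sale 15): sell min(15,0)=0. stock: 0 - 0 = 0. total_sold = 32
  Event 7 (sale 10): sell min(10,0)=0. stock: 0 - 0 = 0. total_sold = 32
  Event 8 (restock 30): 0 + 30 = 30
  Event 9 (sale 16): sell min(16,30)=16. stock: 30 - 16 = 14. total_sold = 48
  Event 10 (sale 10): sell min(10,14)=10. stock: 14 - 10 = 4. total_sold = 58
  Event 11 (sale 24): sell min(24,4)=4. stock: 4 - 4 = 0. total_sold = 62
  Event 12 (sale 21): sell min(21,0)=0. stock: 0 - 0 = 0. total_sold = 62
  Event 13 (return 8): 0 + 8 = 8
Final: stock = 8, total_sold = 62

First zero at event 4.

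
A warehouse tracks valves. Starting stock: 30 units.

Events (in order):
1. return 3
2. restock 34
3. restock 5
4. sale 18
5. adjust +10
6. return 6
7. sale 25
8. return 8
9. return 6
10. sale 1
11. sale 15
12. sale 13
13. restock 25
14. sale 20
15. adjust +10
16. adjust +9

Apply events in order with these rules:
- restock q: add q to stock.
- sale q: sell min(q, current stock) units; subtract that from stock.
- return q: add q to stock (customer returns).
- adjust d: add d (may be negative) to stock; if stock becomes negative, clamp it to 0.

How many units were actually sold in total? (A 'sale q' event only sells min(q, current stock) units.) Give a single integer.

Answer: 92

Derivation:
Processing events:
Start: stock = 30
  Event 1 (return 3): 30 + 3 = 33
  Event 2 (restock 34): 33 + 34 = 67
  Event 3 (restock 5): 67 + 5 = 72
  Event 4 (sale 18): sell min(18,72)=18. stock: 72 - 18 = 54. total_sold = 18
  Event 5 (adjust +10): 54 + 10 = 64
  Event 6 (return 6): 64 + 6 = 70
  Event 7 (sale 25): sell min(25,70)=25. stock: 70 - 25 = 45. total_sold = 43
  Event 8 (return 8): 45 + 8 = 53
  Event 9 (return 6): 53 + 6 = 59
  Event 10 (sale 1): sell min(1,59)=1. stock: 59 - 1 = 58. total_sold = 44
  Event 11 (sale 15): sell min(15,58)=15. stock: 58 - 15 = 43. total_sold = 59
  Event 12 (sale 13): sell min(13,43)=13. stock: 43 - 13 = 30. total_sold = 72
  Event 13 (restock 25): 30 + 25 = 55
  Event 14 (sale 20): sell min(20,55)=20. stock: 55 - 20 = 35. total_sold = 92
  Event 15 (adjust +10): 35 + 10 = 45
  Event 16 (adjust +9): 45 + 9 = 54
Final: stock = 54, total_sold = 92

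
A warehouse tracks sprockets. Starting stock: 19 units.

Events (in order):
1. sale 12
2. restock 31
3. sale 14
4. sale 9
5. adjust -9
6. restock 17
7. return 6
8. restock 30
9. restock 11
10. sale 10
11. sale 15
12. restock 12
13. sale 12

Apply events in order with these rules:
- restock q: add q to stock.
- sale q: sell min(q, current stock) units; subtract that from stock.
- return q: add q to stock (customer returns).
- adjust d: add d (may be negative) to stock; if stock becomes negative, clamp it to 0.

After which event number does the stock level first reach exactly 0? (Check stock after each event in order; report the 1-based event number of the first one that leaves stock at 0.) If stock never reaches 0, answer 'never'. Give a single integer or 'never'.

Answer: never

Derivation:
Processing events:
Start: stock = 19
  Event 1 (sale 12): sell min(12,19)=12. stock: 19 - 12 = 7. total_sold = 12
  Event 2 (restock 31): 7 + 31 = 38
  Event 3 (sale 14): sell min(14,38)=14. stock: 38 - 14 = 24. total_sold = 26
  Event 4 (sale 9): sell min(9,24)=9. stock: 24 - 9 = 15. total_sold = 35
  Event 5 (adjust -9): 15 + -9 = 6
  Event 6 (restock 17): 6 + 17 = 23
  Event 7 (return 6): 23 + 6 = 29
  Event 8 (restock 30): 29 + 30 = 59
  Event 9 (restock 11): 59 + 11 = 70
  Event 10 (sale 10): sell min(10,70)=10. stock: 70 - 10 = 60. total_sold = 45
  Event 11 (sale 15): sell min(15,60)=15. stock: 60 - 15 = 45. total_sold = 60
  Event 12 (restock 12): 45 + 12 = 57
  Event 13 (sale 12): sell min(12,57)=12. stock: 57 - 12 = 45. total_sold = 72
Final: stock = 45, total_sold = 72

Stock never reaches 0.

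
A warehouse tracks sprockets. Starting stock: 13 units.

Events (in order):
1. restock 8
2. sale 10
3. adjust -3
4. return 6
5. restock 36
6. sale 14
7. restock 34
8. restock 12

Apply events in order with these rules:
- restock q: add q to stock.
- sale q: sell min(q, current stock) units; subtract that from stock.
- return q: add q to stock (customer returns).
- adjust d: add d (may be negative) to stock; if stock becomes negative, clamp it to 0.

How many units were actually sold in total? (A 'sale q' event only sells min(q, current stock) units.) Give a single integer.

Answer: 24

Derivation:
Processing events:
Start: stock = 13
  Event 1 (restock 8): 13 + 8 = 21
  Event 2 (sale 10): sell min(10,21)=10. stock: 21 - 10 = 11. total_sold = 10
  Event 3 (adjust -3): 11 + -3 = 8
  Event 4 (return 6): 8 + 6 = 14
  Event 5 (restock 36): 14 + 36 = 50
  Event 6 (sale 14): sell min(14,50)=14. stock: 50 - 14 = 36. total_sold = 24
  Event 7 (restock 34): 36 + 34 = 70
  Event 8 (restock 12): 70 + 12 = 82
Final: stock = 82, total_sold = 24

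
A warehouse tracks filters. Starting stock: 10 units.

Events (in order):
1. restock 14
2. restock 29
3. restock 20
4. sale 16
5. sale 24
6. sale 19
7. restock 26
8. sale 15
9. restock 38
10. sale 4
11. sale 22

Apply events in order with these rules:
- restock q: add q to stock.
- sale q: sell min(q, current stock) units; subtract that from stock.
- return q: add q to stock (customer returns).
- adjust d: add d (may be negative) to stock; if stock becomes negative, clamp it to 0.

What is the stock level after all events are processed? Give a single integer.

Answer: 37

Derivation:
Processing events:
Start: stock = 10
  Event 1 (restock 14): 10 + 14 = 24
  Event 2 (restock 29): 24 + 29 = 53
  Event 3 (restock 20): 53 + 20 = 73
  Event 4 (sale 16): sell min(16,73)=16. stock: 73 - 16 = 57. total_sold = 16
  Event 5 (sale 24): sell min(24,57)=24. stock: 57 - 24 = 33. total_sold = 40
  Event 6 (sale 19): sell min(19,33)=19. stock: 33 - 19 = 14. total_sold = 59
  Event 7 (restock 26): 14 + 26 = 40
  Event 8 (sale 15): sell min(15,40)=15. stock: 40 - 15 = 25. total_sold = 74
  Event 9 (restock 38): 25 + 38 = 63
  Event 10 (sale 4): sell min(4,63)=4. stock: 63 - 4 = 59. total_sold = 78
  Event 11 (sale 22): sell min(22,59)=22. stock: 59 - 22 = 37. total_sold = 100
Final: stock = 37, total_sold = 100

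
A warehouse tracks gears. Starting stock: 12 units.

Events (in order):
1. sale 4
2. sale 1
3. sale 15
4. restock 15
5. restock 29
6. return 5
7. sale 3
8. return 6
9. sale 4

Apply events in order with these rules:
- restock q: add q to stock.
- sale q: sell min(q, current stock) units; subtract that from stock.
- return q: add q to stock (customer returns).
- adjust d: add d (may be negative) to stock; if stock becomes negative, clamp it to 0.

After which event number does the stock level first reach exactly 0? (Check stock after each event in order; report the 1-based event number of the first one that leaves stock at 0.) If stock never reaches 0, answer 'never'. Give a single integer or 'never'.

Answer: 3

Derivation:
Processing events:
Start: stock = 12
  Event 1 (sale 4): sell min(4,12)=4. stock: 12 - 4 = 8. total_sold = 4
  Event 2 (sale 1): sell min(1,8)=1. stock: 8 - 1 = 7. total_sold = 5
  Event 3 (sale 15): sell min(15,7)=7. stock: 7 - 7 = 0. total_sold = 12
  Event 4 (restock 15): 0 + 15 = 15
  Event 5 (restock 29): 15 + 29 = 44
  Event 6 (return 5): 44 + 5 = 49
  Event 7 (sale 3): sell min(3,49)=3. stock: 49 - 3 = 46. total_sold = 15
  Event 8 (return 6): 46 + 6 = 52
  Event 9 (sale 4): sell min(4,52)=4. stock: 52 - 4 = 48. total_sold = 19
Final: stock = 48, total_sold = 19

First zero at event 3.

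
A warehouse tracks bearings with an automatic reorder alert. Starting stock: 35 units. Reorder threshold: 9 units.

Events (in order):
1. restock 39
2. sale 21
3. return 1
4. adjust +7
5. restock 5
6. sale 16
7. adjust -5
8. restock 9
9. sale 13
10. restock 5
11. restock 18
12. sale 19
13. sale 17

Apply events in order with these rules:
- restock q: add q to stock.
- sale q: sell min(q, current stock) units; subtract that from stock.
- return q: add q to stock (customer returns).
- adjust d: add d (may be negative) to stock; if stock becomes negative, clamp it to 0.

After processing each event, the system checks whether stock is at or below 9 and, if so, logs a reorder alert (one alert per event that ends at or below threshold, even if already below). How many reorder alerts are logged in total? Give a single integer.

Processing events:
Start: stock = 35
  Event 1 (restock 39): 35 + 39 = 74
  Event 2 (sale 21): sell min(21,74)=21. stock: 74 - 21 = 53. total_sold = 21
  Event 3 (return 1): 53 + 1 = 54
  Event 4 (adjust +7): 54 + 7 = 61
  Event 5 (restock 5): 61 + 5 = 66
  Event 6 (sale 16): sell min(16,66)=16. stock: 66 - 16 = 50. total_sold = 37
  Event 7 (adjust -5): 50 + -5 = 45
  Event 8 (restock 9): 45 + 9 = 54
  Event 9 (sale 13): sell min(13,54)=13. stock: 54 - 13 = 41. total_sold = 50
  Event 10 (restock 5): 41 + 5 = 46
  Event 11 (restock 18): 46 + 18 = 64
  Event 12 (sale 19): sell min(19,64)=19. stock: 64 - 19 = 45. total_sold = 69
  Event 13 (sale 17): sell min(17,45)=17. stock: 45 - 17 = 28. total_sold = 86
Final: stock = 28, total_sold = 86

Checking against threshold 9:
  After event 1: stock=74 > 9
  After event 2: stock=53 > 9
  After event 3: stock=54 > 9
  After event 4: stock=61 > 9
  After event 5: stock=66 > 9
  After event 6: stock=50 > 9
  After event 7: stock=45 > 9
  After event 8: stock=54 > 9
  After event 9: stock=41 > 9
  After event 10: stock=46 > 9
  After event 11: stock=64 > 9
  After event 12: stock=45 > 9
  After event 13: stock=28 > 9
Alert events: []. Count = 0

Answer: 0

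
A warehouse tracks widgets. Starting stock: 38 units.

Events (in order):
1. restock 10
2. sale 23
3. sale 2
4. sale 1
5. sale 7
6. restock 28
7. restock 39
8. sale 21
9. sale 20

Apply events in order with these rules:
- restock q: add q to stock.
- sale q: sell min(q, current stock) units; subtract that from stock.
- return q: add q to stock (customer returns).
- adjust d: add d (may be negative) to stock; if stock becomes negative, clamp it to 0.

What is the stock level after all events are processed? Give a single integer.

Processing events:
Start: stock = 38
  Event 1 (restock 10): 38 + 10 = 48
  Event 2 (sale 23): sell min(23,48)=23. stock: 48 - 23 = 25. total_sold = 23
  Event 3 (sale 2): sell min(2,25)=2. stock: 25 - 2 = 23. total_sold = 25
  Event 4 (sale 1): sell min(1,23)=1. stock: 23 - 1 = 22. total_sold = 26
  Event 5 (sale 7): sell min(7,22)=7. stock: 22 - 7 = 15. total_sold = 33
  Event 6 (restock 28): 15 + 28 = 43
  Event 7 (restock 39): 43 + 39 = 82
  Event 8 (sale 21): sell min(21,82)=21. stock: 82 - 21 = 61. total_sold = 54
  Event 9 (sale 20): sell min(20,61)=20. stock: 61 - 20 = 41. total_sold = 74
Final: stock = 41, total_sold = 74

Answer: 41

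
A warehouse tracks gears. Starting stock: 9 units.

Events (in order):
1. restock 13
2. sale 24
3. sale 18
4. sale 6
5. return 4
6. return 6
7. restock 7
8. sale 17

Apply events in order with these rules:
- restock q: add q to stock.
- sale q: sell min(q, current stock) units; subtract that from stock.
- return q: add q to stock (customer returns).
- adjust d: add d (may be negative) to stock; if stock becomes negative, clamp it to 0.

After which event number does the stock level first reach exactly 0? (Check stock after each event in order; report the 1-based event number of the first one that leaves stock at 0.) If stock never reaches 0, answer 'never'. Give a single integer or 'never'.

Answer: 2

Derivation:
Processing events:
Start: stock = 9
  Event 1 (restock 13): 9 + 13 = 22
  Event 2 (sale 24): sell min(24,22)=22. stock: 22 - 22 = 0. total_sold = 22
  Event 3 (sale 18): sell min(18,0)=0. stock: 0 - 0 = 0. total_sold = 22
  Event 4 (sale 6): sell min(6,0)=0. stock: 0 - 0 = 0. total_sold = 22
  Event 5 (return 4): 0 + 4 = 4
  Event 6 (return 6): 4 + 6 = 10
  Event 7 (restock 7): 10 + 7 = 17
  Event 8 (sale 17): sell min(17,17)=17. stock: 17 - 17 = 0. total_sold = 39
Final: stock = 0, total_sold = 39

First zero at event 2.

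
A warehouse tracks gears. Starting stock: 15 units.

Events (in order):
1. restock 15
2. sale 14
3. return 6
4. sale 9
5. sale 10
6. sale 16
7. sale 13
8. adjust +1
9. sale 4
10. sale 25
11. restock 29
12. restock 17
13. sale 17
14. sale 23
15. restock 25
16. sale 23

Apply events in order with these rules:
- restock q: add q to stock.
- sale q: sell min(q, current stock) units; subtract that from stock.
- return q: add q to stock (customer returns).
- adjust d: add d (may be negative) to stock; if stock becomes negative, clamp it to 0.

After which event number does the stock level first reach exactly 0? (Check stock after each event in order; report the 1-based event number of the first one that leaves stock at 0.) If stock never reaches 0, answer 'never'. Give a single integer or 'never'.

Answer: 6

Derivation:
Processing events:
Start: stock = 15
  Event 1 (restock 15): 15 + 15 = 30
  Event 2 (sale 14): sell min(14,30)=14. stock: 30 - 14 = 16. total_sold = 14
  Event 3 (return 6): 16 + 6 = 22
  Event 4 (sale 9): sell min(9,22)=9. stock: 22 - 9 = 13. total_sold = 23
  Event 5 (sale 10): sell min(10,13)=10. stock: 13 - 10 = 3. total_sold = 33
  Event 6 (sale 16): sell min(16,3)=3. stock: 3 - 3 = 0. total_sold = 36
  Event 7 (sale 13): sell min(13,0)=0. stock: 0 - 0 = 0. total_sold = 36
  Event 8 (adjust +1): 0 + 1 = 1
  Event 9 (sale 4): sell min(4,1)=1. stock: 1 - 1 = 0. total_sold = 37
  Event 10 (sale 25): sell min(25,0)=0. stock: 0 - 0 = 0. total_sold = 37
  Event 11 (restock 29): 0 + 29 = 29
  Event 12 (restock 17): 29 + 17 = 46
  Event 13 (sale 17): sell min(17,46)=17. stock: 46 - 17 = 29. total_sold = 54
  Event 14 (sale 23): sell min(23,29)=23. stock: 29 - 23 = 6. total_sold = 77
  Event 15 (restock 25): 6 + 25 = 31
  Event 16 (sale 23): sell min(23,31)=23. stock: 31 - 23 = 8. total_sold = 100
Final: stock = 8, total_sold = 100

First zero at event 6.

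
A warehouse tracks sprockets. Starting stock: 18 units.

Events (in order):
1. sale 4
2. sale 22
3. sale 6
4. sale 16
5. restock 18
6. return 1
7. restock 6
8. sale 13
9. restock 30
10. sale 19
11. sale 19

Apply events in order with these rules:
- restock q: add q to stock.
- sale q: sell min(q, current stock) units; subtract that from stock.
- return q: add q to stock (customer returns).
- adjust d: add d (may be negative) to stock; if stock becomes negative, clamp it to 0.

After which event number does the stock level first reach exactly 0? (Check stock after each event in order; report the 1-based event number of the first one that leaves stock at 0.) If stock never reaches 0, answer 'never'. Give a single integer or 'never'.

Answer: 2

Derivation:
Processing events:
Start: stock = 18
  Event 1 (sale 4): sell min(4,18)=4. stock: 18 - 4 = 14. total_sold = 4
  Event 2 (sale 22): sell min(22,14)=14. stock: 14 - 14 = 0. total_sold = 18
  Event 3 (sale 6): sell min(6,0)=0. stock: 0 - 0 = 0. total_sold = 18
  Event 4 (sale 16): sell min(16,0)=0. stock: 0 - 0 = 0. total_sold = 18
  Event 5 (restock 18): 0 + 18 = 18
  Event 6 (return 1): 18 + 1 = 19
  Event 7 (restock 6): 19 + 6 = 25
  Event 8 (sale 13): sell min(13,25)=13. stock: 25 - 13 = 12. total_sold = 31
  Event 9 (restock 30): 12 + 30 = 42
  Event 10 (sale 19): sell min(19,42)=19. stock: 42 - 19 = 23. total_sold = 50
  Event 11 (sale 19): sell min(19,23)=19. stock: 23 - 19 = 4. total_sold = 69
Final: stock = 4, total_sold = 69

First zero at event 2.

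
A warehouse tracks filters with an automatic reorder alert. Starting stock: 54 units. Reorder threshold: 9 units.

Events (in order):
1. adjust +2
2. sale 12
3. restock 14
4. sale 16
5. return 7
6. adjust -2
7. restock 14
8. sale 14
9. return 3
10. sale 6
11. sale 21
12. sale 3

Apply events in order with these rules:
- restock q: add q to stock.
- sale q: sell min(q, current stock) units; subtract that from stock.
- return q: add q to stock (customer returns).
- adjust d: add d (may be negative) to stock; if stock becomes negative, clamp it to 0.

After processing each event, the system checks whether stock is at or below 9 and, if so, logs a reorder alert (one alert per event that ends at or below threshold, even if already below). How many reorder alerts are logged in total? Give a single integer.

Answer: 0

Derivation:
Processing events:
Start: stock = 54
  Event 1 (adjust +2): 54 + 2 = 56
  Event 2 (sale 12): sell min(12,56)=12. stock: 56 - 12 = 44. total_sold = 12
  Event 3 (restock 14): 44 + 14 = 58
  Event 4 (sale 16): sell min(16,58)=16. stock: 58 - 16 = 42. total_sold = 28
  Event 5 (return 7): 42 + 7 = 49
  Event 6 (adjust -2): 49 + -2 = 47
  Event 7 (restock 14): 47 + 14 = 61
  Event 8 (sale 14): sell min(14,61)=14. stock: 61 - 14 = 47. total_sold = 42
  Event 9 (return 3): 47 + 3 = 50
  Event 10 (sale 6): sell min(6,50)=6. stock: 50 - 6 = 44. total_sold = 48
  Event 11 (sale 21): sell min(21,44)=21. stock: 44 - 21 = 23. total_sold = 69
  Event 12 (sale 3): sell min(3,23)=3. stock: 23 - 3 = 20. total_sold = 72
Final: stock = 20, total_sold = 72

Checking against threshold 9:
  After event 1: stock=56 > 9
  After event 2: stock=44 > 9
  After event 3: stock=58 > 9
  After event 4: stock=42 > 9
  After event 5: stock=49 > 9
  After event 6: stock=47 > 9
  After event 7: stock=61 > 9
  After event 8: stock=47 > 9
  After event 9: stock=50 > 9
  After event 10: stock=44 > 9
  After event 11: stock=23 > 9
  After event 12: stock=20 > 9
Alert events: []. Count = 0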